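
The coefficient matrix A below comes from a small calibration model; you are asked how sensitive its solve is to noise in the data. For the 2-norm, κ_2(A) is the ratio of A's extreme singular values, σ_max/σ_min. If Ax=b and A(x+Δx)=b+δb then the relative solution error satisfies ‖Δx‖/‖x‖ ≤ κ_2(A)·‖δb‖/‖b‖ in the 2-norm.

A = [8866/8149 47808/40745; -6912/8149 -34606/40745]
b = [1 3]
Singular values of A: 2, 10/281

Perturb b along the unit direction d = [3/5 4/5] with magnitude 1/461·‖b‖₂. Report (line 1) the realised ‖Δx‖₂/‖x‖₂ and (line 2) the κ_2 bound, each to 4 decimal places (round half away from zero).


σ_max = 2, σ_min = 10/281
condition number: 2 ÷ (10/281) = 56.2000
κ_2(A)·‖δb‖/‖b‖ = 0.1219
solve Ax = b  →  x = [-61.3897 57.7759]
‖b‖ = 3.1623, ‖x‖ = 84.3015
δb = ε·‖b‖·d = [0.0041 0.0055]; solving A·Δx = δb gives ‖Δx‖ = 0.1928
dividing the unrounded norms, ‖Δx‖/‖x‖ = 0.0023
realised/bound (from unrounded values) ≈ 0.0188

0.0023
0.1219


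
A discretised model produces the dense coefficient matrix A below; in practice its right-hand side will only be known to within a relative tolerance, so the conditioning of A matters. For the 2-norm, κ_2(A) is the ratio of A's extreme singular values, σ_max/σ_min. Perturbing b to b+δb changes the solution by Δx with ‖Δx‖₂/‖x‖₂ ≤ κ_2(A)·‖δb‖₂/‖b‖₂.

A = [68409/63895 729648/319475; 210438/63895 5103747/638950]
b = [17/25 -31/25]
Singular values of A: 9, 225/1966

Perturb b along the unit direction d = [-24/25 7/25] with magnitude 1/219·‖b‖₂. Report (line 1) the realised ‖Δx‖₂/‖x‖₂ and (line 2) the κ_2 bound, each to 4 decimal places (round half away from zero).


0.0065
0.3591

σ_max = 9, σ_min = 225/1966
κ = σ_max/σ_min = 9/(225/1966) = 78.6400
perturbation bound = 78.6400·1/219 = 0.3591
solve Ax = b  →  x = [8.0229 -3.4632]
2-norm of b is 1.4142; of x, 8.7385
δb = ε·‖b‖·d = [-0.0062 0.0018]; solving A·Δx = δb gives ‖Δx‖ = 0.0564
dividing the unrounded norms, ‖Δx‖/‖x‖ = 0.0065
tightness: 0.0065 against a bound of 0.3591 (unrounded ratio ≈ 0.0180)


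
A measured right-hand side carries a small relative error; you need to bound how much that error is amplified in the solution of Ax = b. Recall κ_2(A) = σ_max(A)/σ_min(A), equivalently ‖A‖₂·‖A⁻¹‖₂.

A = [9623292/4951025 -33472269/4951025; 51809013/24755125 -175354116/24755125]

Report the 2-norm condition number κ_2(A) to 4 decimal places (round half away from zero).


AᵀA = [5944551190209/728675640625 -20377834884288/728675640625; -20377834884288/728675640625 69867878476041/728675640625]; tr = 121299887466/1165881025, det = 6765201/46635241
λ_max, λ_min = (121299887466/1165881025 ± √14712873957316642798656/1359278564455050625)/2 = 2601/25, 65025/46635241
κ_2(A) = √(λ_max/λ_min) = √((2601/25) / (65025/46635241)) = 273.1600

273.1600


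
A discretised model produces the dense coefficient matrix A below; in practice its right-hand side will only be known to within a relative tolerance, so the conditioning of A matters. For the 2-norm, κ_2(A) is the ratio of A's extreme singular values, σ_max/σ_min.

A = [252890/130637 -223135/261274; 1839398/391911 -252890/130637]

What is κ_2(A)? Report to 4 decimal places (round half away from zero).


115.9500

AᵀA = [23425829416/908841609 -3253303405/302947203; -3253303405/302947203 1808299625/403929604]; tr = 650757481/21511044, det = 366025/5377761
char-poly roots: 121/4 and 12100/5377761
κ_2(A) = √(λ_max/λ_min) = √((121/4) / (12100/5377761)) = 115.9500


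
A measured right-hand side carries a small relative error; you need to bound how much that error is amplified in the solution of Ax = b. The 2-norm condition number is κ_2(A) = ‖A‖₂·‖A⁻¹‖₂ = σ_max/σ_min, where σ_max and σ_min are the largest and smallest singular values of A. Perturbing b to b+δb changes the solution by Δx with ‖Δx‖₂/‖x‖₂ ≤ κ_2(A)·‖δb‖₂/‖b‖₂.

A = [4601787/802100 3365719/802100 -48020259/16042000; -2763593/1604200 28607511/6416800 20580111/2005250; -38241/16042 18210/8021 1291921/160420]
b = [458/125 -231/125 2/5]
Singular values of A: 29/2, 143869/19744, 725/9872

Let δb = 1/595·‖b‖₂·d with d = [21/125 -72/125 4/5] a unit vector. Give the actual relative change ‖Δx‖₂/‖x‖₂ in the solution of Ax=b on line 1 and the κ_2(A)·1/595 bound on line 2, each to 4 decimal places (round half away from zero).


largest singular value 29/2, smallest 725/9872
κ = σ_max/σ_min = (29/2)/(725/9872) = 197.4400
perturbation bound = 197.4400·1/595 = 0.3318
solve Ax = b  →  x = [18.5259 -17.0752 10.3469]
‖b‖₂ = 4.1231 and ‖x‖₂ = 27.2366
with δb = [0.0012 -0.0040 0.0055], A·Δx = δb → ‖Δx‖ = 0.0944
dividing the unrounded norms, ‖Δx‖/‖x‖ = 0.0035
so the bound overstates the realised error by a factor of ≈ 95.7846 (computed from the unrounded values)

0.0035
0.3318


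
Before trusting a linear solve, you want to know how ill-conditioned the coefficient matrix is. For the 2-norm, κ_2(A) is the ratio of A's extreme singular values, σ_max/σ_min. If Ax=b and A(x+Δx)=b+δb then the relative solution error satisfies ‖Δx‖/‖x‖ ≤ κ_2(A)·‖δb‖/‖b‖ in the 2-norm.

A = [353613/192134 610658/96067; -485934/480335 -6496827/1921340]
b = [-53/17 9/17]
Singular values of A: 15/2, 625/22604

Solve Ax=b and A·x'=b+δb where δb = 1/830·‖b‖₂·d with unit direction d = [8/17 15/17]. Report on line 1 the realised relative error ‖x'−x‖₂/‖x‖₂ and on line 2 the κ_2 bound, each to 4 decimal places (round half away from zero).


0.0038
0.3268

largest singular value 15/2, smallest 625/22604
κ_2(A) = (15/2) / (625/22604) = 271.2480
worst-case relative error ≤ 271.2480 × 1/830 = 0.3268
solve Ax = b  →  x = [34.6077 -10.5106]
‖b‖ = 3.1623, ‖x‖ = 36.1686
with δb = [0.0018 0.0034], A·Δx = δb → ‖Δx‖ = 0.1378
realised ‖Δx‖/‖x‖ = 0.0038
realised/bound (from unrounded values) ≈ 0.0117


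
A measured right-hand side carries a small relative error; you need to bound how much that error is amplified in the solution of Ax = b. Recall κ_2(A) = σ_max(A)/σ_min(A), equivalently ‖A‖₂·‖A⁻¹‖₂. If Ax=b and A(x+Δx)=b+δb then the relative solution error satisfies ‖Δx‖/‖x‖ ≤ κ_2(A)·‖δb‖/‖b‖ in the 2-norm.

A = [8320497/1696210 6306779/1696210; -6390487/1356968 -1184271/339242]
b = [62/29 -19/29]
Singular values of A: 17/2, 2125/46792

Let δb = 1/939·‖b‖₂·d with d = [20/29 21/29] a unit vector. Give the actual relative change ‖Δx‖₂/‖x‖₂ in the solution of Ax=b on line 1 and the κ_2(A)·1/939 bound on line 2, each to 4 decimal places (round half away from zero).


0.0024
0.1993

largest singular value 17/2, smallest 2125/46792
condition number: (17/2) ÷ (2125/46792) = 187.1680
perturbation bound = 187.1680·1/939 = 0.1993
solve Ax = b  →  x = [-13.0236 17.7570]
‖b‖₂ = 2.2361 and ‖x‖₂ = 22.0210
δb = ε·‖b‖·d = [0.0016 0.0017]; solving A·Δx = δb gives ‖Δx‖ = 0.0524
relative error = 0.0024
realised/bound (from unrounded values) ≈ 0.0119


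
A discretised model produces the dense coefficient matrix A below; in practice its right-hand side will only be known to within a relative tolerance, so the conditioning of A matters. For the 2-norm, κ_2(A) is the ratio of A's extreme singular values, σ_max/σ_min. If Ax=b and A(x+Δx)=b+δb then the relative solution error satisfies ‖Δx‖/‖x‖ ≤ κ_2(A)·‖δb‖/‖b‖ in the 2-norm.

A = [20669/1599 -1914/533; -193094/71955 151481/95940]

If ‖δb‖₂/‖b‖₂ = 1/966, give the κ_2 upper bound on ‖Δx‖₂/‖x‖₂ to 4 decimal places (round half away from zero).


form AᵀA = [536811781/3080025 -104012447/2053350; -104012447/2053350 84259681/5475600] with trace 373893025/1971216 and determinant 228765625/1971216
char-poly roots: 3025/16 and 75625/123201
κ_2(A) = √(λ_max/λ_min) = √((3025/16) / (75625/123201)) = 17.5500
bound on ‖Δx‖/‖x‖: κ·ε = 17.5500·1/966 = 0.0182

0.0182


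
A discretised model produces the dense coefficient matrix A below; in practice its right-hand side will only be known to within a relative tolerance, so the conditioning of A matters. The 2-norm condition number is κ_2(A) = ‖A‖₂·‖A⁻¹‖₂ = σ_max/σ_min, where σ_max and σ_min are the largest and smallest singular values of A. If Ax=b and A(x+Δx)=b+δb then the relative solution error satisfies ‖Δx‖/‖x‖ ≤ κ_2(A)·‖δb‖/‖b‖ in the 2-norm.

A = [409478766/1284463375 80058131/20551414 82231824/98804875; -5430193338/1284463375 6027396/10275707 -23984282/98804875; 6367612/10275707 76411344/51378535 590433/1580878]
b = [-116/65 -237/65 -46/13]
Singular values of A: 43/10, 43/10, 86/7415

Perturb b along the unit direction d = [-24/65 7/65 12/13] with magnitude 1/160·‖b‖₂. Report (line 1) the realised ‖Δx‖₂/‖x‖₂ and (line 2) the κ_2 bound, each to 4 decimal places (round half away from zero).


0.0112
2.3172

largest singular value 43/10, smallest 86/7415
κ_2(A) = (43/10) / (86/7415) = 370.7500
worst-case relative error ≤ 370.7500 × 1/160 = 2.3172
solve Ax = b  →  x = [22.5225 51.6353 -252.4560]
‖b‖ = 5.3852, ‖x‖ = 258.6649
Δx = A⁻¹·δb where δb = 1/160·5.3852·d; ‖Δx‖ = 2.9020
dividing the unrounded norms, ‖Δx‖/‖x‖ = 0.0112
so the bound overstates the realised error by a factor of ≈ 206.5413 (computed from the unrounded values)


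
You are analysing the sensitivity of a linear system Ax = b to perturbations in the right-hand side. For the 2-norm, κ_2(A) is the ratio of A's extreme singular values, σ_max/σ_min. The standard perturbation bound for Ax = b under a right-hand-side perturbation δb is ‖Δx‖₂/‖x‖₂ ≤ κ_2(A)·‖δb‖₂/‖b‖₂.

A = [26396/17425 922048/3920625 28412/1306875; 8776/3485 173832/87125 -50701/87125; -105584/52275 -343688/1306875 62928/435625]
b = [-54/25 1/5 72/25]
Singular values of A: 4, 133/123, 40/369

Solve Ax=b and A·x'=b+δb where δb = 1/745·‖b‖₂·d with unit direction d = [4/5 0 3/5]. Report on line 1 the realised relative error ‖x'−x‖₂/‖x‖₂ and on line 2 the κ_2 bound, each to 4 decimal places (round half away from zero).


0.0158
0.0495

from the listed singular values, σ₁ = 4, σ_n = 40/369
condition number: 4 ÷ (40/369) = 36.9000
perturbation bound = 36.9000·1/745 = 0.0495
solve Ax = b  →  x = [-1.7468 2.1242 -0.6196]
2-norm of b is 3.6056; of x, 2.8191
re-solving with b+δb shifts x by Δx of norm 0.0446
realised ‖Δx‖/‖x‖ = 0.0158
realised/bound (from unrounded values) ≈ 0.3197


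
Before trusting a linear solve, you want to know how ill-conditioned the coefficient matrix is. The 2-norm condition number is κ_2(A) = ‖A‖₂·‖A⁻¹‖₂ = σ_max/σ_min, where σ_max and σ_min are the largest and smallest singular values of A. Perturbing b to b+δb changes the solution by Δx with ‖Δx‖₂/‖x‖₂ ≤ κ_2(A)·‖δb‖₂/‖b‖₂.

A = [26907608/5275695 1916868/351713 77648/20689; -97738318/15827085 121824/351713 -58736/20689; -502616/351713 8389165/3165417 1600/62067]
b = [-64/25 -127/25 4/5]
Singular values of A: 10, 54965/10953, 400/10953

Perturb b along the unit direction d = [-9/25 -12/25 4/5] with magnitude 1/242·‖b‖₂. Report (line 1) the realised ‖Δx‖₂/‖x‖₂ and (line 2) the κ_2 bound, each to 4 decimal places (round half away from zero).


from the listed singular values, σ₁ = 10, σ_n = 400/10953
κ_2(A) = 10 / (400/10953) = 273.8250
perturbation bound = 273.8250·1/242 = 1.1315
solve Ax = b  →  x = [-45.0266 -24.9176 96.6912]
‖b‖ = 5.7446, ‖x‖ = 109.5329
Δx = A⁻¹·δb where δb = 1/242·5.7446·d; ‖Δx‖ = 0.6500
realised ‖Δx‖/‖x‖ = 0.0059
realised/bound (from unrounded values) ≈ 0.0052

0.0059
1.1315


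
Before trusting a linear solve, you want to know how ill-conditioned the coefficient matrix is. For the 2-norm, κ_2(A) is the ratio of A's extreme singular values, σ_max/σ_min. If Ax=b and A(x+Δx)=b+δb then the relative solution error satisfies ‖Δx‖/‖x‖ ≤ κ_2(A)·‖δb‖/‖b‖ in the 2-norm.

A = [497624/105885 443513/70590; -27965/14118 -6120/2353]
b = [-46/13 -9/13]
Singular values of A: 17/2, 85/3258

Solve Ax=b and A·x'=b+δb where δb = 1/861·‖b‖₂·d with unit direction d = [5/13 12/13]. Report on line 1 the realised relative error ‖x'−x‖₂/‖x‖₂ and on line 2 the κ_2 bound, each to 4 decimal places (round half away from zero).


0.0021
0.3784

largest singular value 17/2, smallest 85/3258
condition number: (17/2) ÷ (85/3258) = 325.8000
bound on ‖Δx‖/‖x‖: κ·ε = 325.8000·1/861 = 0.3784
solve Ax = b  →  x = [61.1153 -46.2776]
2-norm of b is 3.6056; of x, 76.6596
Δx = A⁻¹·δb where δb = 1/861·3.6056·d; ‖Δx‖ = 0.1605
realised ‖Δx‖/‖x‖ = 0.0021
so the bound overstates the realised error by a factor of ≈ 180.7232 (computed from the unrounded values)


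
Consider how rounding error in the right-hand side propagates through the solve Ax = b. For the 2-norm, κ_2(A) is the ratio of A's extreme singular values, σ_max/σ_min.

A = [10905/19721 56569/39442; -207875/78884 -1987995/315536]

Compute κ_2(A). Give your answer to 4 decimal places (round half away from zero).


165.7600

AᵀA = [26838025/3701776 257581665/14807104; 257581665/14807104 2472889609/59228416]; tr = 17173361/350464, det = 30625/350464
char-poly roots: 49 and 625/350464
σ_max=√49=7, σ_min=√(625/350464)=(25/592) → κ = 165.7600


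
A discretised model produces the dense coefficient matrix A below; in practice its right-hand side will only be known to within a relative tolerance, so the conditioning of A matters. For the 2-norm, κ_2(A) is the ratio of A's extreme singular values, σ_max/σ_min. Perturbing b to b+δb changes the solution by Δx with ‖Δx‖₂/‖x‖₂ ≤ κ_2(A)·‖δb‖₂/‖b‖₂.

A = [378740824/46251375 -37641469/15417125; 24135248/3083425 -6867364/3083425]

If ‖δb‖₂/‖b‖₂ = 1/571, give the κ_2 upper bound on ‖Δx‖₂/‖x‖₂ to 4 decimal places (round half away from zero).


AᵀA = [326408330403136/2543626265625 -31732789511416/847875421875; -31732789511416/847875421875 3086679424721/282625140625]; tr = 566701512361/4069802025, det = 3102044416/4069802025
λ_max, λ_min = (566701512361/4069802025 ± √321100105285661128824721/16563288522694100625)/2 = 3481/25, 891136/162792081
σ_max=√(3481/25)=(59/5), σ_min=√(891136/162792081)=(944/12759) → κ = 159.4875
worst-case relative error ≤ 159.4875 × 1/571 = 0.2793

0.2793


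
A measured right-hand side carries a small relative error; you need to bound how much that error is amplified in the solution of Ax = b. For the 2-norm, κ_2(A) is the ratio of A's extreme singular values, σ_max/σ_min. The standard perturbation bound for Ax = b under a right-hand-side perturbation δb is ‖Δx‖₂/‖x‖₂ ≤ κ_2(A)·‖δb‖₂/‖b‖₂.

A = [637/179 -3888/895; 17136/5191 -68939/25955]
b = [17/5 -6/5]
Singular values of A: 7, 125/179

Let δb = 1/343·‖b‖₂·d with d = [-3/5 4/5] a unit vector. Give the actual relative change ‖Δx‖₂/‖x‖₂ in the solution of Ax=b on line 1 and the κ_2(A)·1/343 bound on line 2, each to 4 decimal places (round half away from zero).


σ_max = 7, σ_min = 125/179
κ_2(A) = 7 / (125/179) = 10.0240
bound on ‖Δx‖/‖x‖: κ·ε = 10.0240·1/343 = 0.0292
solve Ax = b  →  x = [-2.9139 -3.1697]
2-norm of b is 3.6056; of x, 4.3055
with δb = [-0.0063 0.0084], A·Δx = δb → ‖Δx‖ = 0.0151
dividing the unrounded norms, ‖Δx‖/‖x‖ = 0.0035
so the bound overstates the realised error by a factor of ≈ 8.3589 (computed from the unrounded values)

0.0035
0.0292


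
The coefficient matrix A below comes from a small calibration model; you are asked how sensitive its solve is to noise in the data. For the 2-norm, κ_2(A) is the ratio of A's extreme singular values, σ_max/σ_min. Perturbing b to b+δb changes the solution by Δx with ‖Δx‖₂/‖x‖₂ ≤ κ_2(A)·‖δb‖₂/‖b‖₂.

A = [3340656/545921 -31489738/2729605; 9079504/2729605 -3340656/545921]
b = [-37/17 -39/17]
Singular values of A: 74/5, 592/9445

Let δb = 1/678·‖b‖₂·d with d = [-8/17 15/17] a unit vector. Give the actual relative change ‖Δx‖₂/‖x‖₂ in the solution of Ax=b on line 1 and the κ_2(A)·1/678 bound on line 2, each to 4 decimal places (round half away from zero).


0.0047
0.3483

σ_max = 74/5, σ_min = 592/9445
κ_2(A) = (74/5) / (592/9445) = 236.1250
worst-case relative error ≤ 236.1250 × 1/678 = 0.3483
solve Ax = b  →  x = [-14.1728 -7.3291]
‖b‖ = 3.1623, ‖x‖ = 15.9557
Δx = A⁻¹·δb where δb = 1/678·3.1623·d; ‖Δx‖ = 0.0744
realised ‖Δx‖/‖x‖ = 0.0047
so the bound overstates the realised error by a factor of ≈ 74.6753 (computed from the unrounded values)


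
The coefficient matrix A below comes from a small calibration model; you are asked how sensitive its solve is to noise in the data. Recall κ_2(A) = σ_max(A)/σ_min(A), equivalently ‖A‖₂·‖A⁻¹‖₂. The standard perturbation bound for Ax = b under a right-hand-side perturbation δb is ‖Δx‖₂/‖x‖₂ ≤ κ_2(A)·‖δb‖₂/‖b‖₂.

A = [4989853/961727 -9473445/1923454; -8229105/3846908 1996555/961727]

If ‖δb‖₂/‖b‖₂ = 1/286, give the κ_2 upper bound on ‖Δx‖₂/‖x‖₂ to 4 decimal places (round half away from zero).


M = AᵀA = [2757966251401/87566279056 -656639388405/21891569764; -656639388405/21891569764 625391051125/21891569764]. tr(M)=6253900661/104121616, det(M)=23088025/416486464
eigenvalues of AᵀA: λ = (tr ± √(tr²−4·det))/2 = 961/16, 24025/26030404
so κ_2 = √((961/16) / (24025/26030404)) = 255.1000
bound on ‖Δx‖/‖x‖: κ·ε = 255.1000·1/286 = 0.8920

0.8920


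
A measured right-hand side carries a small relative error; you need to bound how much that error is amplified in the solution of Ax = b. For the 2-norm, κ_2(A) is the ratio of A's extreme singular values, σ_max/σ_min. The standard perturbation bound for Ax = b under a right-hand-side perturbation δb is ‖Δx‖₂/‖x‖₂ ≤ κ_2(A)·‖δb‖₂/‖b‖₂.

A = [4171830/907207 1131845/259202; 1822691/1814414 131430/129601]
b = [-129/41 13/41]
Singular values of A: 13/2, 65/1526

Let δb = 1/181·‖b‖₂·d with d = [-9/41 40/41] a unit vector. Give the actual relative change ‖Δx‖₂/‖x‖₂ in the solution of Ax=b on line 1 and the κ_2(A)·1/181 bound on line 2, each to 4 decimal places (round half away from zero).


σ_max = 13/2, σ_min = 65/1526
κ = σ_max/σ_min = (13/2)/(65/1526) = 152.6000
perturbation bound = 152.6000·1/181 = 0.8431
solve Ax = b  →  x = [-16.5252 16.6822]
2-norm of b is 3.1623; of x, 23.4815
δb = ε·‖b‖·d = [-0.0038 0.0170]; solving A·Δx = δb gives ‖Δx‖ = 0.4102
realised ‖Δx‖/‖x‖ = 0.0175
realised/bound (from unrounded values) ≈ 0.0207

0.0175
0.8431


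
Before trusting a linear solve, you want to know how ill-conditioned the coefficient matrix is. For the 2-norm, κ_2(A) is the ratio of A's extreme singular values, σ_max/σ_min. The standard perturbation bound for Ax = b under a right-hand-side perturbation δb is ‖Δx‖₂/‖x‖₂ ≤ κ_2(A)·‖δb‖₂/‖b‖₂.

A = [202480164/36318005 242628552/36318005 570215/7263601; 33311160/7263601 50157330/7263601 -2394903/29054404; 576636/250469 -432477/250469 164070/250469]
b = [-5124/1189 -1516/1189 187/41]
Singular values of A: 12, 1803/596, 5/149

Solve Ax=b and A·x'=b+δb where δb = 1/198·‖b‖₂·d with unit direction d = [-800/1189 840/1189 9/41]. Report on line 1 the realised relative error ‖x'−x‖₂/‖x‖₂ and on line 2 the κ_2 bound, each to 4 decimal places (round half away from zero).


from the listed singular values, σ₁ = 12, σ_n = 5/149
condition number: 12 ÷ (5/149) = 357.6000
worst-case relative error ≤ 357.6000 × 1/198 = 1.8061
solve Ax = b  →  x = [-14.8675 10.7340 87.5098]
2-norm of b is 6.4031; of x, 89.4104
with δb = [-0.0218 0.0228 0.0071], A·Δx = δb → ‖Δx‖ = 0.9637
dividing the unrounded norms, ‖Δx‖/‖x‖ = 0.0108
realised/bound (from unrounded values) ≈ 0.0060

0.0108
1.8061


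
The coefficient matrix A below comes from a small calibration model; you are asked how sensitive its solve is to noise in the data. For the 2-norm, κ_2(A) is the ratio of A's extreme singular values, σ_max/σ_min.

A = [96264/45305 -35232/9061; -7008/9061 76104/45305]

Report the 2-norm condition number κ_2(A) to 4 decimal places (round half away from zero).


41.0000

AᵀA = [62097984/12145225 -4644864/485809; -4644864/485809 217894464/12145225]; tr = 968832/42025, det = 331776/1050625
char-poly roots: 576/25 and 576/42025
κ = σ_max/σ_min = (24/5)/(24/205) = 41.0000


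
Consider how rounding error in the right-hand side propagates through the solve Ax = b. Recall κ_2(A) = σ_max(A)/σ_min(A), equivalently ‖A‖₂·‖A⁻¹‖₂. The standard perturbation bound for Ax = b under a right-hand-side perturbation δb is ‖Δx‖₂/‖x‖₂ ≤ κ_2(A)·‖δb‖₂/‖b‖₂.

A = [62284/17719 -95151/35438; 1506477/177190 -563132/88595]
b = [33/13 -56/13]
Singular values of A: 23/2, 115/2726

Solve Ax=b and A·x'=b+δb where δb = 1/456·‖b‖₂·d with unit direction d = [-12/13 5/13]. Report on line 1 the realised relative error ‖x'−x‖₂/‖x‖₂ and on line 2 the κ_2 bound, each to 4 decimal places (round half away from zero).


largest singular value 23/2, smallest 115/2726
κ_2(A) = (23/2) / (115/2726) = 272.6000
bound on ‖Δx‖/‖x‖: κ·ε = 272.6000·1/456 = 0.5978
solve Ax = b  →  x = [-57.0991 -75.6974]
‖b‖ = 5.0000, ‖x‖ = 94.8178
δb = ε·‖b‖·d = [-0.0101 0.0042]; solving A·Δx = δb gives ‖Δx‖ = 0.2599
relative error = 0.0027
tightness: 0.0027 against a bound of 0.5978 (unrounded ratio ≈ 0.0046)

0.0027
0.5978


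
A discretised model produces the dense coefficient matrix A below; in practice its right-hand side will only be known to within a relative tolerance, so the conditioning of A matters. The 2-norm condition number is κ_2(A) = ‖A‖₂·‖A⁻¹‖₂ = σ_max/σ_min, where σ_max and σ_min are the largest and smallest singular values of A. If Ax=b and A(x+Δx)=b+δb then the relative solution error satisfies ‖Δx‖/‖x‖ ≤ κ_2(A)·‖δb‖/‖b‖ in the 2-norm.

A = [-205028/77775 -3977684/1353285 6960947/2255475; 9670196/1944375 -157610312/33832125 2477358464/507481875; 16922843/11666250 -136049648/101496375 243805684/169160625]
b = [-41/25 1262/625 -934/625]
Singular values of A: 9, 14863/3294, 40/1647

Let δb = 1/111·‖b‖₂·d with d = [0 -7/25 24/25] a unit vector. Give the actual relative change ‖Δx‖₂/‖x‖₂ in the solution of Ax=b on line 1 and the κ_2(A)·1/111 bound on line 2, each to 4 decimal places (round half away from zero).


0.0135
3.3385

from the listed singular values, σ₁ = 9, σ_n = 40/1647
κ = σ_max/σ_min = 9/(40/1647) = 370.5750
perturbation bound = 370.5750·1/111 = 3.3385
solve Ax = b  →  x = [0.4434 -59.5565 -56.8732]
‖b‖ = 3.0000, ‖x‖ = 82.3513
δb = ε·‖b‖·d = [0.0000 -0.0076 0.0259]; solving A·Δx = δb gives ‖Δx‖ = 1.1128
realised ‖Δx‖/‖x‖ = 0.0135
realised/bound (from unrounded values) ≈ 0.0040


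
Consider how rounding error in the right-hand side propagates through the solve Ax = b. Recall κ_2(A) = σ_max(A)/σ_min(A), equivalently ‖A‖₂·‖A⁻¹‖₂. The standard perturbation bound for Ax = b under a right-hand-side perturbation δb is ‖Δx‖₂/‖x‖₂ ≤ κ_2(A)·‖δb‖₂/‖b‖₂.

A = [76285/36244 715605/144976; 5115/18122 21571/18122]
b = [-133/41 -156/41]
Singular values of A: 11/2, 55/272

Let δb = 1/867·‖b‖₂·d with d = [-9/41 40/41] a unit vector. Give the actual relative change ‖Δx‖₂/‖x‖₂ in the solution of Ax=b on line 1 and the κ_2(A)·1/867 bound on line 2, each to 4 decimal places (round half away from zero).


0.0019
0.0314

largest singular value 11/2, smallest 55/272
κ_2(A) = (11/2) / (55/272) = 27.2000
perturbation bound = 27.2000·1/867 = 0.0314
solve Ax = b  →  x = [13.4154 -6.3776]
‖b‖₂ = 5.0000 and ‖x‖₂ = 14.8542
with δb = [-0.0013 0.0056], A·Δx = δb → ‖Δx‖ = 0.0285
realised ‖Δx‖/‖x‖ = 0.0019
tightness: 0.0019 against a bound of 0.0314 (unrounded ratio ≈ 0.0612)


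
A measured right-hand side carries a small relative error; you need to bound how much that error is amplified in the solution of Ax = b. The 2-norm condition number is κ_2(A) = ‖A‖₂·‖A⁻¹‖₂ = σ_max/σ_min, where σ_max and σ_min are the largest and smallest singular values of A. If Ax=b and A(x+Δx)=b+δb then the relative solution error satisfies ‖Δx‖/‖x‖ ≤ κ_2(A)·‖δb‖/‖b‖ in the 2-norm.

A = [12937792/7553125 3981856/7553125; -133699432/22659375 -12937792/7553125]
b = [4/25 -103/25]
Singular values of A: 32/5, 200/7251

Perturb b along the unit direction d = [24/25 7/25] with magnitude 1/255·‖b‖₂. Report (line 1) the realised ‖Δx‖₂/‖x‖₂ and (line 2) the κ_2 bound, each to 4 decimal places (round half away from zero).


0.0162
0.9099

from the listed singular values, σ₁ = 32/5, σ_n = 200/7251
κ_2(A) = (32/5) / (200/7251) = 232.0320
worst-case relative error ≤ 232.0320 × 1/255 = 0.9099
solve Ax = b  →  x = [10.7514 -34.6298]
‖b‖ = 4.1231, ‖x‖ = 36.2604
re-solving with b+δb shifts x by Δx of norm 0.5862
relative error = 0.0162
tightness: 0.0162 against a bound of 0.9099 (unrounded ratio ≈ 0.0178)


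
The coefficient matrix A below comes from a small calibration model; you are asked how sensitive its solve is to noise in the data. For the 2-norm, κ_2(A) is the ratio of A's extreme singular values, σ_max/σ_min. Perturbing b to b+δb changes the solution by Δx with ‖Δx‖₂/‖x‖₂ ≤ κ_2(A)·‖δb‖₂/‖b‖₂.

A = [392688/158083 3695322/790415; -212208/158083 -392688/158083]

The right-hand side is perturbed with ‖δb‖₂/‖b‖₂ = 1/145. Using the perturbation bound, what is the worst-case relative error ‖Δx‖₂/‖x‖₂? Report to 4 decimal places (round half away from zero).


M = AᵀA = [689398272/86471401 6462859104/432357005; 6462859104/432357005 60589969956/2161785025]. tr(M)=269290404/7480225, det(M)=82944/7480225
char-poly roots: 36 and 2304/7480225
σ_max=√36=6, σ_min=√(2304/7480225)=(48/2735) → κ = 341.8750
perturbation bound = 341.8750·1/145 = 2.3578

2.3578


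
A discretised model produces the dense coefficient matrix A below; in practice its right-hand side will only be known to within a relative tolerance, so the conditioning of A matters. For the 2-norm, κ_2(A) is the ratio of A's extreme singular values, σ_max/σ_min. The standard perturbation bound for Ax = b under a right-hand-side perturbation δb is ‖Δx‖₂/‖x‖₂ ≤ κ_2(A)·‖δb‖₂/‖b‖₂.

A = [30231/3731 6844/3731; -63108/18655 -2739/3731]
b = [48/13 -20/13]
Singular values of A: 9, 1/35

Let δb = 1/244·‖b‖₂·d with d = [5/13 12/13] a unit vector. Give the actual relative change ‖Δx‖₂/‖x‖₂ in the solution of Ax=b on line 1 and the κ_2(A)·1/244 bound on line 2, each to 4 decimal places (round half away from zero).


1.2910
1.2910

σ_max = 9, σ_min = 1/35
κ = σ_max/σ_min = 9/(1/35) = 315.0000
perturbation bound = 315.0000·1/244 = 1.2910
solve Ax = b  →  x = [0.4336 0.0976]
‖b‖ = 4.0000, ‖x‖ = 0.4444
δb = ε·‖b‖·d = [0.0063 0.0151]; solving A·Δx = δb gives ‖Δx‖ = 0.5738
dividing the unrounded norms, ‖Δx‖/‖x‖ = 1.2910
realised/bound = 1 exactly: the bound is attained for this b and d


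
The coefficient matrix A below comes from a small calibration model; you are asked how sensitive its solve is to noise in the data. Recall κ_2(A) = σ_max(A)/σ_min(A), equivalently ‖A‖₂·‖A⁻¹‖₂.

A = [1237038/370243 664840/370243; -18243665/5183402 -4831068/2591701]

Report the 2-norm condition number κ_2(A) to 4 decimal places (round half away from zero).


328.5625

AᵀA = [752393416489/31947272644 100317928590/7986818161; 100317928590/7986818161 53505133264/7986818161]; tr = 3343992905/110544196, det = 234256/27636049
λ_max, λ_min = (3343992905/110544196 ± √11181874218431488209/12220019269286416)/2 = 121/4, 7744/27636049
κ_2(A) = √(λ_max/λ_min) = √((121/4) / (7744/27636049)) = 328.5625


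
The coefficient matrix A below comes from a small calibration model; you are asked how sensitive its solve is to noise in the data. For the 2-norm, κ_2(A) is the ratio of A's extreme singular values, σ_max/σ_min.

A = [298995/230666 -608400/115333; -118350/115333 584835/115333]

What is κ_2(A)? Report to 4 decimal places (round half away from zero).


AᵀA = [172919025/63266116 -190451250/15816529; -190451250/15816529 846828225/15816529]; tr = 2117925/37636, det = 50625/37636
char-poly roots: 225/4 and 225/9409
κ_2(A) = √(λ_max/λ_min) = √((225/4) / (225/9409)) = 48.5000

48.5000


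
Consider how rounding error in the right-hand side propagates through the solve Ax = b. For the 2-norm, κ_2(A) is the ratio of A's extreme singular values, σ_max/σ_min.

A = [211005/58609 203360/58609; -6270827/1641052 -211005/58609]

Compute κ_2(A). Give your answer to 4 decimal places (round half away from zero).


M = AᵀA = [88263245569/3202201744 3001968135/114364348; 3001968135/114364348 102114625/4084441]. tr(M)=168321111569/3202201744, det(M)=17682025/200137609
solving λ² − 168321111569/3202201744·λ + 17682025/200137609 = 0 gives λ = 841/16, 336400/200137609
κ = σ_max/σ_min = (29/4)/(580/14147) = 176.8375

176.8375


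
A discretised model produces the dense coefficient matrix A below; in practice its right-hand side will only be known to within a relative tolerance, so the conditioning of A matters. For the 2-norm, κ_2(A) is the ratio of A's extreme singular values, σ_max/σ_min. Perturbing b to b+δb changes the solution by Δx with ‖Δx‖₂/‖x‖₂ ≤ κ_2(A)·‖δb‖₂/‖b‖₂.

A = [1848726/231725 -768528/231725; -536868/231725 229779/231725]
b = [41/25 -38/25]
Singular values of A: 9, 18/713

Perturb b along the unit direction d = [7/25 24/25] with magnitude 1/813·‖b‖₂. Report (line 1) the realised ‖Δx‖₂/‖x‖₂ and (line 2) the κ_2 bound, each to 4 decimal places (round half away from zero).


from the listed singular values, σ₁ = 9, σ_n = 18/713
κ = σ_max/σ_min = 9/(18/713) = 356.5000
worst-case relative error ≤ 356.5000 × 1/813 = 0.4385
solve Ax = b  →  x = [-15.0299 -36.6496]
‖b‖ = 2.2361, ‖x‖ = 39.6117
re-solving with b+δb shifts x by Δx of norm 0.1089
realised ‖Δx‖/‖x‖ = 0.0028
tightness: 0.0028 against a bound of 0.4385 (unrounded ratio ≈ 0.0063)

0.0028
0.4385


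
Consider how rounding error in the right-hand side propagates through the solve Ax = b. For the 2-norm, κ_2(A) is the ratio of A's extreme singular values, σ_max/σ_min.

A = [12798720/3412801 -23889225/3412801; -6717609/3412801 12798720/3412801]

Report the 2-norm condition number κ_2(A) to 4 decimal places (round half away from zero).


283.4160

M = AᵀA = [722953302129/40301767009 -1355461240320/40301767009; -1355461240320/40301767009 2541530466225/40301767009]. tr(M)=11295791586/139452481, det(M)=11390625/139452481
eigenvalues of AᵀA: λ = (tr ± √(tr²−4·det))/2 = 81, 140625/139452481
σ_max=√81=9, σ_min=√(140625/139452481)=(375/11809) → κ = 283.4160


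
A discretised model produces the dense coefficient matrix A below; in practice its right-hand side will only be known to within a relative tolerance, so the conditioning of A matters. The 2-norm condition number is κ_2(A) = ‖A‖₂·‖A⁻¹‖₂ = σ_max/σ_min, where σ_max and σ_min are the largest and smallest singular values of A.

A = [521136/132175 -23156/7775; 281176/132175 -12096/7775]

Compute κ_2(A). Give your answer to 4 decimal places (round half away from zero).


155.5000

form AᵀA = [1213296448/60450625 -909913536/60450625; -909913536/60450625 682513552/60450625] with trace 3033296/96721 and determinant 2458624/60450625
solving λ² − 3033296/96721·λ + 2458624/60450625 = 0 gives λ = 784/25, 3136/2418025
so κ_2 = √((784/25) / (3136/2418025)) = 155.5000


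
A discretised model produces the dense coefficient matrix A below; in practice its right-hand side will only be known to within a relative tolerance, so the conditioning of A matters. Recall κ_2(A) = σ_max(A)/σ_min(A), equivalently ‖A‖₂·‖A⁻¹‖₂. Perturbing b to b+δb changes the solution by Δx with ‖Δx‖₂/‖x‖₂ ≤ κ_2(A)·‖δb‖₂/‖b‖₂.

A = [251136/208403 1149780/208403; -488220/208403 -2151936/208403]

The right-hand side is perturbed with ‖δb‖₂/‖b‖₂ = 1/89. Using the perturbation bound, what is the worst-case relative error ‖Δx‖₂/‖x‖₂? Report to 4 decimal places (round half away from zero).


M = AᵀA = [1043003664/150283081 4634496000/150283081; 4634496000/150283081 20598002064/150283081]. tr(M)=12873888/89401, det(M)=20736/89401
solving λ² − 12873888/89401·λ + 20736/89401 = 0 gives λ = 144, 144/89401
so κ_2 = √(144 / (144/89401)) = 299.0000
κ_2(A)·‖δb‖/‖b‖ = 3.3596

3.3596


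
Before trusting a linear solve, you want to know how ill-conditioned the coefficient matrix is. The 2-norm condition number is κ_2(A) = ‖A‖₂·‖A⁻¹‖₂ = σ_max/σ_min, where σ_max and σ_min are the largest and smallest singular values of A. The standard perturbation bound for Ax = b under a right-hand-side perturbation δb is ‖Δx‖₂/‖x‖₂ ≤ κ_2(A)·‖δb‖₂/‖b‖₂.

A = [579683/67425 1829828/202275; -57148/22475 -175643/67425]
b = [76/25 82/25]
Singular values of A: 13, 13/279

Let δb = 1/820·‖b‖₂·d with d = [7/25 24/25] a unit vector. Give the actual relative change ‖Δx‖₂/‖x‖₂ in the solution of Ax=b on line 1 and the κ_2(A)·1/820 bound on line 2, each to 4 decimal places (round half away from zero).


σ_max = 13, σ_min = 13/279
κ = σ_max/σ_min = 13/(13/279) = 279.0000
bound on ‖Δx‖/‖x‖: κ·ε = 279.0000·1/820 = 0.3402
solve Ax = b  →  x = [-62.0584 59.3156]
‖b‖ = 4.4721, ‖x‖ = 85.8463
δb = ε·‖b‖·d = [0.0015 0.0052]; solving A·Δx = δb gives ‖Δx‖ = 0.1170
dividing the unrounded norms, ‖Δx‖/‖x‖ = 0.0014
realised/bound (from unrounded values) ≈ 0.0040

0.0014
0.3402


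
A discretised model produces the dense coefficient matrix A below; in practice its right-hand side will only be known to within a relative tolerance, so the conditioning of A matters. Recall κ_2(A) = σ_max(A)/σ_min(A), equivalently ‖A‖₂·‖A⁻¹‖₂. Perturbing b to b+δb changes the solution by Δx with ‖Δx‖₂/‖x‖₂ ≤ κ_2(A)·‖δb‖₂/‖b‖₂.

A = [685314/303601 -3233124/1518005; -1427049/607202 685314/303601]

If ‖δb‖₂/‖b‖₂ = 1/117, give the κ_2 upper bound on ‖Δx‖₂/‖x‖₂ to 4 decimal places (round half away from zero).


form AᵀA = [4655279385/438399844 -5541791661/547999805; -5541791661/547999805 26390574036/2739999025] with trace 263905209/13032100 and determinant 26244/3258025
char-poly roots: 81/4 and 1296/3258025
κ_2(A) = √(λ_max/λ_min) = √((81/4) / (1296/3258025)) = 225.6250
worst-case relative error ≤ 225.6250 × 1/117 = 1.9284

1.9284


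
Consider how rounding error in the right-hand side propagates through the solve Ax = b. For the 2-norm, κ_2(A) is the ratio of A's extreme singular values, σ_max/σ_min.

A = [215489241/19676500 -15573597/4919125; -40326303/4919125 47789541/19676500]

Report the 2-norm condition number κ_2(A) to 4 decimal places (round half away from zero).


314.8240

M = AᵀA = [2898199376204841/15486586090000 -52831181077668/967911630625; -52831181077668/967911630625 246577240211409/15486586090000]. tr(M)=2515821293133/12389268872, det(M)=164937515625/396456603904
char-poly roots: 3249/16 and 50765625/24778537744
so κ_2 = √((3249/16) / (50765625/24778537744)) = 314.8240


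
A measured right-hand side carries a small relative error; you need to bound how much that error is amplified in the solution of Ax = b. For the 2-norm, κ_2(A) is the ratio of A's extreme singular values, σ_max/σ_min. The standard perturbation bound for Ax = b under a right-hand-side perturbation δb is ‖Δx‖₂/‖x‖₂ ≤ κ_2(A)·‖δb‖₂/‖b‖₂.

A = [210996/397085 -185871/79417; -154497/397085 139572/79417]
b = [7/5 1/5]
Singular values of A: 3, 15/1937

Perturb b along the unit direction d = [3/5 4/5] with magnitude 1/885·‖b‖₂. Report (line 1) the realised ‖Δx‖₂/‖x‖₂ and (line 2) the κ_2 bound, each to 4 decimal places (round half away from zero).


largest singular value 3, smallest 15/1937
κ = σ_max/σ_min = 3/(15/1937) = 387.4000
κ_2(A)·‖δb‖/‖b‖ = 0.4377
solve Ax = b  →  x = [126.0569 28.0211]
‖b‖₂ = 1.4142 and ‖x‖₂ = 129.1338
Δx = A⁻¹·δb where δb = 1/885·1.4142·d; ‖Δx‖ = 0.2064
dividing the unrounded norms, ‖Δx‖/‖x‖ = 0.0016
so the bound overstates the realised error by a factor of ≈ 273.9341 (computed from the unrounded values)

0.0016
0.4377


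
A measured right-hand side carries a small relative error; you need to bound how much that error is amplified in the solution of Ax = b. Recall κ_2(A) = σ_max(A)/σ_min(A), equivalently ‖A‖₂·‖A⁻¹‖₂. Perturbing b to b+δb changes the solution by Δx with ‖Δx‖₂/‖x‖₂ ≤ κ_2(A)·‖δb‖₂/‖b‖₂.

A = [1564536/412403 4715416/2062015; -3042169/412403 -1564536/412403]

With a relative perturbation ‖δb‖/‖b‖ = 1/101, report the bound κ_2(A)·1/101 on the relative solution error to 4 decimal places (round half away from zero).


0.3532

M = AᵀA = [40493304913/588499081 107873192664/2942495405; 107873192664/2942495405 288683288704/14712477025]. tr(M)=4501785161/50908225, det(M)=312299584/50908225
eigenvalues of AᵀA: λ = (tr ± √(tr²−4·det))/2 = 2209/25, 141376/2036329
κ = σ_max/σ_min = (47/5)/(376/1427) = 35.6750
worst-case relative error ≤ 35.6750 × 1/101 = 0.3532


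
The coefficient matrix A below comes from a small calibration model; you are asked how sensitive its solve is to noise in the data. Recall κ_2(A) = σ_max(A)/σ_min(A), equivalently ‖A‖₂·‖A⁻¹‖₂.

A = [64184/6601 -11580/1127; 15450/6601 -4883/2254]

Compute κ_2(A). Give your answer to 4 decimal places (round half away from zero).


form AᵀA = [2592676/25921 -19048095/181447; -19048095/181447 560229289/5080516] with trace 1068393785/5080516 and determinant 11316496/1270129
λ_max, λ_min = (1068393785/5080516 ± √1140545381602755249/25811642826256)/2 = 841/4, 53824/1270129
κ = σ_max/σ_min = (29/2)/(232/1127) = 70.4375

70.4375


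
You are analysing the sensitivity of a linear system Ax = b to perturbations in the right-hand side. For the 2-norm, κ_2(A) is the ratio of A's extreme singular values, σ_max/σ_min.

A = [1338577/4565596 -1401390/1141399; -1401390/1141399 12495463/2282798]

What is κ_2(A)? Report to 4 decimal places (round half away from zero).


339.5000

form AᵀA = [19758531409/12400158736 -10974985785/1550019842; -10974985785/1550019842 97556318449/3100039684] with trace 243892805/7376656 and determinant 279841/29506624
λ_max, λ_min = (243892805/7376656 ± √59481636039976329/54415053742336)/2 = 529/16, 529/1844164
κ = σ_max/σ_min = (23/4)/(23/1358) = 339.5000


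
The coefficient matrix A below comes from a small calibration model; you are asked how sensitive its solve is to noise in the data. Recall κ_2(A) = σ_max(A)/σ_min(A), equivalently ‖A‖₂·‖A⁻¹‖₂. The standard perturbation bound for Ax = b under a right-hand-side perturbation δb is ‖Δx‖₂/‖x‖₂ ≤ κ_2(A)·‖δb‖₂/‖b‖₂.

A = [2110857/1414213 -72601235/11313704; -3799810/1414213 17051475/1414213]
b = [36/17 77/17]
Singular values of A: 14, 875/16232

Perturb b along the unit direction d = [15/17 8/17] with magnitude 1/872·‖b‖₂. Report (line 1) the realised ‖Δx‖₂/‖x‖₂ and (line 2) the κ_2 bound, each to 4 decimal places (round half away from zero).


σ_max = 14, σ_min = 875/16232
κ_2(A) = 14 / (875/16232) = 259.7120
κ_2(A)·‖δb‖/‖b‖ = 0.2978
solve Ax = b  →  x = [72.3466 16.4976]
‖b‖ = 5.0000, ‖x‖ = 74.2037
δb = ε·‖b‖·d = [0.0051 0.0027]; solving A·Δx = δb gives ‖Δx‖ = 0.1064
dividing the unrounded norms, ‖Δx‖/‖x‖ = 0.0014
so the bound overstates the realised error by a factor of ≈ 207.7705 (computed from the unrounded values)

0.0014
0.2978
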